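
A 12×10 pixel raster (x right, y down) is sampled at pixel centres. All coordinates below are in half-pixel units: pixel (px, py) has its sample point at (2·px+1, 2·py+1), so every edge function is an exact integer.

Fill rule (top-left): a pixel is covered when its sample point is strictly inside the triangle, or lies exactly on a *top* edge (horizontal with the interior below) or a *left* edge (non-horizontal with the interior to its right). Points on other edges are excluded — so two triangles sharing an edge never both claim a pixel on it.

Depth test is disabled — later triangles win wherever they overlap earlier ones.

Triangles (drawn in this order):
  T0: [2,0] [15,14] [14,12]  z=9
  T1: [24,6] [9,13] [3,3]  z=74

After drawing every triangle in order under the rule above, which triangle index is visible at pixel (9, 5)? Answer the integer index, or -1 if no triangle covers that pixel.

T0:
  2·area = 12  (B↔C swapped to make it positive)
  edge (2, 0)→(14, 12): d=(12,12) right/bottom  bias=-1
  edge (14, 12)→(15, 14): d=(1,2) right/bottom  bias=-1
  edge (15, 14)→(2, 0): d=(-13,-14) top-left  bias=+0
    (1,0)@(3, 1): e=[0,11,1] → .  [on edge]
    (2,1)@(5, 3): e=[0,9,3] → .  [on edge]
    (3,2)@(7, 5): e=[0,7,5] → .  [on edge]
    (4,3)@(9, 7): e=[0,5,7] → .  [on edge]
    (5,4)@(11, 9): e=[0,3,9] → .  [on edge]
    (6,5)@(13, 11): e=[0,1,11] → .  [on edge]
    (7,6)@(15, 13): e=[0,-1,13] → .  [on edge]
    (8,7)@(17, 15): e=[0,-3,15] → .  [on edge]
    (9,8)@(19, 17): e=[0,-5,17] → .  [on edge]
    (10,9)@(21, 19): e=[0,-7,19] → .  [on edge]
  covered (0 px):
    . . . . . . . . . . . .
    . . . . . . . . . . . .
    . . . . . . . . . . . .
    . . . . . . . . . . . .
    . . . . . . . . . . . .
    . . . . . . . . . . . .
    . . . . . . . . . . . .
    . . . . . . . . . . . .
    . . . . . . . . . . . .
    . . . . . . . . . . . .
T1:
  2·area = 192
  edge (24, 6)→(9, 13): d=(-15,7) right/bottom  bias=-1
  edge (9, 13)→(3, 3): d=(-6,-10) top-left  bias=+0
  edge (3, 3)→(24, 6): d=(21,3) right/bottom  bias=-1
    (1,1)@(3, 3): e=[192,0,0] → .  [on edge]
    (2,2)@(5, 5): e=[148,8,36] → X
    (3,2)@(7, 5): e=[134,28,30] → X
    (4,2)@(9, 5): e=[120,48,24] → X
    (5,2)@(11, 5): e=[106,68,18] → X
    (6,2)@(13, 5): e=[92,88,12] → X
    (7,2)@(15, 5): e=[78,108,6] → X
    (8,2)@(17, 5): e=[64,128,0] → .  [on edge]
    (2,3)@(5, 7): e=[118,-4,78] → .
    (3,3)@(7, 7): e=[104,16,72] → X
    (8,3)@(17, 7): e=[34,116,42] → X
    (9,3)@(19, 7): e=[20,136,36] → X
    (4,6)@(9, 13): e=[0,0,192] → .  [on edge]
  covered (23 px):
    . . . . . . . . . . . .
    . . . . . . . . . . . .
    . . X X X X X X . . . .
    . . . X X X X X X X X .
    . . . X X X X X X . . .
    . . . . X X X . . . . .
    . . . . . . . . . . . .
    . . . . . . . . . . . .
    . . . . . . . . . . . .
    . . . . . . . . . . . .

Z-buffer (winner per pixel, '.' = empty):
  . . . . . . . . . . . .
  . . . . . . . . . . . .
  . . 1 1 1 1 1 1 . . . .
  . . . 1 1 1 1 1 1 1 1 .
  . . . 1 1 1 1 1 1 . . .
  . . . . 1 1 1 . . . . .
  . . . . . . . . . . . .
  . . . . . . . . . . . .
  . . . . . . . . . . . .
  . . . . . . . . . . . .

Answer: -1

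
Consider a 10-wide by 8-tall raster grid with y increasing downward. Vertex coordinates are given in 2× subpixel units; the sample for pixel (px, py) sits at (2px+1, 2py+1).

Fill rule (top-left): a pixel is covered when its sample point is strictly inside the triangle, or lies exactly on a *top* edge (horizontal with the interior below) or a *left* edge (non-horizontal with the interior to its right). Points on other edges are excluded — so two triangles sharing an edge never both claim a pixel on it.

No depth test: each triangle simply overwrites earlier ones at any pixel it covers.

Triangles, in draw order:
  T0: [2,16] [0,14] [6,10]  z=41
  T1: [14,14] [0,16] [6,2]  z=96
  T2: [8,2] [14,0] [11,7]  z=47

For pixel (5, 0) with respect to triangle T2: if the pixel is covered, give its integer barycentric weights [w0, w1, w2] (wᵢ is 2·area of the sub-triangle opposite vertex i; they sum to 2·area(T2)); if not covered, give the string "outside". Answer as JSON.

T0:
  2·area = 20
  edge (2, 16)→(0, 14): d=(-2,-2) top-left  bias=+0
  edge (0, 14)→(6, 10): d=(6,-4) top-left  bias=+0
  edge (6, 10)→(2, 16): d=(-4,6) right/bottom  bias=-1
    (2,5)@(5, 11): e=[16,2,2] → #
    (3,5)@(7, 11): e=[20,10,-10] → ·
    (1,6)@(3, 13): e=[8,6,6] → #
    (2,6)@(5, 13): e=[12,14,-6] → ·
    (0,7)@(1, 15): e=[0,10,10] → #  [on edge]
    (1,7)@(3, 15): e=[4,18,-2] → ·
  covered (3 px):
    · · · · · · · · · ·
    · · · · · · · · · ·
    · · · · · · · · · ·
    · · · · · · · · · ·
    · · · · · · · · · ·
    · · # · · · · · · ·
    · # · · · · · · · ·
    # · · · · · · · · ·
T1:
  2·area = 184
  edge (14, 14)→(0, 16): d=(-14,2) right/bottom  bias=-1
  edge (0, 16)→(6, 2): d=(6,-14) top-left  bias=+0
  edge (6, 2)→(14, 14): d=(8,12) right/bottom  bias=-1
    (2,2)@(5, 5): e=[144,4,36] → #
    (3,2)@(7, 5): e=[140,32,12] → #
    (4,2)@(9, 5): e=[136,60,-12] → ·
    (2,3)@(5, 7): e=[116,16,52] → #
    (4,3)@(9, 7): e=[108,72,4] → #
    (5,3)@(11, 7): e=[104,100,-20] → ·
    (1,4)@(3, 9): e=[92,0,92] → #  [on edge]
    (5,4)@(11, 9): e=[76,112,-4] → ·
    (1,5)@(3, 11): e=[64,12,108] → #
    (5,5)@(11, 11): e=[48,124,12] → #
    (6,5)@(13, 11): e=[44,152,-12] → ·
    (1,6)@(3, 13): e=[36,24,124] → #
    (3,7)@(7, 15): e=[0,92,92] → ·  [on edge]
  covered (23 px):
    · · · · · · · · · ·
    · · · · · · · · · ·
    · · # # · · · · · ·
    · · # # # · · · · ·
    · # # # # · · · · ·
    · # # # # # · · · ·
    · # # # # # # · · ·
    # # # · · · · · · ·
T2:
  2·area = 36
  edge (8, 2)→(14, 0): d=(6,-2) top-left  bias=+0
  edge (14, 0)→(11, 7): d=(-3,7) right/bottom  bias=-1
  edge (11, 7)→(8, 2): d=(-3,-5) top-left  bias=+0
    (5,0)@(11, 1): e=[0,18,18] → #  [on edge]
    (6,0)@(13, 1): e=[4,4,28] → #
    (7,0)@(15, 1): e=[8,-10,38] → ·
    (2,1)@(5, 3): e=[0,54,-18] → ·  [on edge]
    (4,1)@(9, 3): e=[8,26,2] → #
    (6,1)@(13, 3): e=[16,-2,22] → ·
    (4,2)@(9, 5): e=[20,20,-4] → ·
    (5,2)@(11, 5): e=[24,6,6] → #
    (6,2)@(13, 5): e=[28,-8,16] → ·
    (5,3)@(11, 7): e=[36,0,0] → ·  [on edge]
  covered (5 px):
    · · · · · # # · · ·
    · · · · # # · · · ·
    · · · · · # · · · ·
    · · · · · · · · · ·
    · · · · · · · · · ·
    · · · · · · · · · ·
    · · · · · · · · · ·
    · · · · · · · · · ·

Result: [18,18,0]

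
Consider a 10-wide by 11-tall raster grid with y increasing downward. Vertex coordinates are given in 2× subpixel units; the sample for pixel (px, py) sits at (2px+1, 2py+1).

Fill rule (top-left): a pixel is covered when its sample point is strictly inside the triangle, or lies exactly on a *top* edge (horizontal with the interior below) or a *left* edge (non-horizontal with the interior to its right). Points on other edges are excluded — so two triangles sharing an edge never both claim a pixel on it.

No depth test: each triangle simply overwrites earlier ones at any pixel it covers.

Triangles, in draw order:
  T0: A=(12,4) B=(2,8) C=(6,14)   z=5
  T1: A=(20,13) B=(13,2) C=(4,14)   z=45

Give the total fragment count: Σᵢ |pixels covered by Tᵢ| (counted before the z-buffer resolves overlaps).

T0:
  2·area = 76  (B↔C swapped to make it positive)
  edge (12, 4)→(6, 14): d=(-6,10) right/bottom  bias=-1
  edge (6, 14)→(2, 8): d=(-4,-6) top-left  bias=+0
  edge (2, 8)→(12, 4): d=(10,-4) top-left  bias=+0
    (5,2)@(11, 5): e=[4,66,6] → #
    (6,2)@(13, 5): e=[-16,78,14] → ·
    (2,3)@(5, 7): e=[52,22,2] → #
    (3,3)@(7, 7): e=[32,34,10] → #
    (4,3)@(9, 7): e=[12,46,18] → #
    (5,3)@(11, 7): e=[-8,58,26] → ·
    (1,4)@(3, 9): e=[60,2,14] → #
    (4,4)@(9, 9): e=[0,38,38] → ·  [on edge]
    (1,5)@(3, 11): e=[48,-6,34] → ·
    (2,5)@(5, 11): e=[28,6,42] → #
    (4,5)@(9, 11): e=[-12,30,58] → ·
    (2,6)@(5, 13): e=[16,-2,62] → ·
    (1,9)@(3, 19): e=[0,-38,114] → ·  [on edge]
  covered (9 px):
    · · · · · · · · · ·
    · · · · · · · · · ·
    · · · · · # · · · ·
    · · # # # · · · · ·
    · # # # · · · · · ·
    · · # # · · · · · ·
    · · · · · · · · · ·
    · · · · · · · · · ·
    · · · · · · · · · ·
    · · · · · · · · · ·
    · · · · · · · · · ·
T1:
  2·area = 183  (B↔C swapped to make it positive)
  edge (20, 13)→(4, 14): d=(-16,1) right/bottom  bias=-1
  edge (4, 14)→(13, 2): d=(9,-12) top-left  bias=+0
  edge (13, 2)→(20, 13): d=(7,11) right/bottom  bias=-1
    (6,1)@(13, 3): e=[167,9,7] → #
    (7,1)@(15, 3): e=[165,33,-15] → ·
    (5,2)@(11, 5): e=[137,3,43] → #
    (7,2)@(15, 5): e=[133,51,-1] → ·
    (5,3)@(11, 7): e=[105,21,57] → #
    (7,3)@(15, 7): e=[101,69,13] → #
    (8,3)@(17, 7): e=[99,93,-9] → ·
    (4,4)@(9, 9): e=[75,15,93] → #
    (8,4)@(17, 9): e=[67,111,5] → #
    (9,4)@(19, 9): e=[65,135,-17] → ·
    (3,5)@(7, 11): e=[45,9,129] → #
    (9,5)@(19, 11): e=[33,153,-3] → ·
  covered (25 px):
    · · · · · · · · · ·
    · · · · · · # · · ·
    · · · · · # # · · ·
    · · · · · # # # · ·
    · · · · # # # # # ·
    · · · # # # # # # ·
    · · # # # # # # # #
    · · · · · · · · · ·
    · · · · · · · · · ·
    · · · · · · · · · ·
    · · · · · · · · · ·

Result: 34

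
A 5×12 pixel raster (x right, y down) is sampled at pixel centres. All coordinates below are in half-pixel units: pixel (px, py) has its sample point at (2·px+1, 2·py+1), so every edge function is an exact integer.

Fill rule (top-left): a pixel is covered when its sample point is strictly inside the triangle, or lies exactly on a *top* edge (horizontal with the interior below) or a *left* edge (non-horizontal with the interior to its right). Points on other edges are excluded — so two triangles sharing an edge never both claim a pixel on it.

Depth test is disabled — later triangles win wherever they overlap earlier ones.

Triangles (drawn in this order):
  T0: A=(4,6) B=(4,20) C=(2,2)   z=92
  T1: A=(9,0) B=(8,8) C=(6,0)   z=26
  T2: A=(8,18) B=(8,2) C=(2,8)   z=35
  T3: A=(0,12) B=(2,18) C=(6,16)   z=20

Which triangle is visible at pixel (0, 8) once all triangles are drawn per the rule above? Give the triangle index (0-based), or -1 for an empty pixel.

T0:
  2·area = 28
  edge (4, 6)→(4, 20): d=(0,14) right/bottom  bias=-1
  edge (4, 20)→(2, 2): d=(-2,-18) top-left  bias=+0
  edge (2, 2)→(4, 6): d=(2,4) right/bottom  bias=-1
    (1,2)@(3, 5): e=[14,12,2] → #
    (2,2)@(5, 5): e=[-14,48,-6] → ·
    (1,3)@(3, 7): e=[14,8,6] → #
    (2,3)@(5, 7): e=[-14,44,-2] → ·
    (1,4)@(3, 9): e=[14,4,10] → #
    (2,4)@(5, 9): e=[-14,40,2] → ·
    (1,5)@(3, 11): e=[14,0,14] → #  [on edge]
    (2,5)@(5, 11): e=[-14,36,6] → ·
    (1,6)@(3, 13): e=[14,-4,18] → ·
  covered (4 px):
    · · · · ·
    · · · · ·
    · # · · ·
    · # · · ·
    · # · · ·
    · # · · ·
    · · · · ·
    · · · · ·
    · · · · ·
    · · · · ·
    · · · · ·
    · · · · ·
T1:
  2·area = 24
  edge (9, 0)→(8, 8): d=(-1,8) right/bottom  bias=-1
  edge (8, 8)→(6, 0): d=(-2,-8) top-left  bias=+0
  edge (6, 0)→(9, 0): d=(3,0) top-left  bias=+0
    (3,0)@(7, 1): e=[15,6,3] → #
    (4,0)@(9, 1): e=[-1,22,3] → ·
    (3,1)@(7, 3): e=[13,2,9] → #
    (4,1)@(9, 3): e=[-3,18,9] → ·
    (3,2)@(7, 5): e=[11,-2,15] → ·
  covered (2 px):
    · · · # ·
    · · · # ·
    · · · · ·
    · · · · ·
    · · · · ·
    · · · · ·
    · · · · ·
    · · · · ·
    · · · · ·
    · · · · ·
    · · · · ·
    · · · · ·
T2:
  2·area = 96  (B↔C swapped to make it positive)
  edge (8, 18)→(2, 8): d=(-6,-10) top-left  bias=+0
  edge (2, 8)→(8, 2): d=(6,-6) top-left  bias=+0
  edge (8, 2)→(8, 18): d=(0,16) right/bottom  bias=-1
    (4,0)@(9, 1): e=[112,0,-16] → ·  [on edge]
    (3,1)@(7, 3): e=[80,0,16] → #  [on edge]
    (4,1)@(9, 3): e=[100,12,-16] → ·
    (2,2)@(5, 5): e=[48,0,48] → #  [on edge]
    (4,2)@(9, 5): e=[88,24,-16] → ·
    (1,3)@(3, 7): e=[16,0,80] → #  [on edge]
    (4,3)@(9, 7): e=[76,36,-16] → ·
    (0,4)@(1, 9): e=[-16,0,112] → ·  [on edge]
    (1,4)@(3, 9): e=[4,12,80] → #
    (4,4)@(9, 9): e=[64,48,-16] → ·
    (1,5)@(3, 11): e=[-8,24,80] → ·
    (2,5)@(5, 11): e=[12,36,48] → #
    (2,6)@(5, 13): e=[0,48,48] → #  [on edge]
  covered (14 px):
    · · · · ·
    · · · # ·
    · · # # ·
    · # # # ·
    · # # # ·
    · · # # ·
    · · # # ·
    · · · # ·
    · · · · ·
    · · · · ·
    · · · · ·
    · · · · ·
T3:
  2·area = 28  (B↔C swapped to make it positive)
  edge (0, 12)→(6, 16): d=(6,4) right/bottom  bias=-1
  edge (6, 16)→(2, 18): d=(-4,2) right/bottom  bias=-1
  edge (2, 18)→(0, 12): d=(-2,-6) top-left  bias=+0
    (0,6)@(1, 13): e=[2,22,4] → #
    (1,6)@(3, 13): e=[-6,18,16] → ·
    (0,7)@(1, 15): e=[14,14,0] → #  [on edge]
    (1,7)@(3, 15): e=[6,10,12] → #
    (2,7)@(5, 15): e=[-2,6,24] → ·
    (0,8)@(1, 17): e=[26,6,-4] → ·
    (1,8)@(3, 17): e=[18,2,8] → #
    (2,8)@(5, 17): e=[10,-2,20] → ·
    (1,9)@(3, 19): e=[30,-6,4] → ·
    (1,10)@(3, 21): e=[42,-14,0] → ·  [on edge]
  covered (4 px):
    · · · · ·
    · · · · ·
    · · · · ·
    · · · · ·
    · · · · ·
    · · · · ·
    # · · · ·
    # # · · ·
    · # · · ·
    · · · · ·
    · · · · ·
    · · · · ·

Z-buffer (winner per pixel, '.' = empty):
  . . . 1 .
  . . . 2 .
  . 0 2 2 .
  . 2 2 2 .
  . 2 2 2 .
  . 0 2 2 .
  3 . 2 2 .
  3 3 . 2 .
  . 3 . . .
  . . . . .
  . . . . .
  . . . . .

Result: -1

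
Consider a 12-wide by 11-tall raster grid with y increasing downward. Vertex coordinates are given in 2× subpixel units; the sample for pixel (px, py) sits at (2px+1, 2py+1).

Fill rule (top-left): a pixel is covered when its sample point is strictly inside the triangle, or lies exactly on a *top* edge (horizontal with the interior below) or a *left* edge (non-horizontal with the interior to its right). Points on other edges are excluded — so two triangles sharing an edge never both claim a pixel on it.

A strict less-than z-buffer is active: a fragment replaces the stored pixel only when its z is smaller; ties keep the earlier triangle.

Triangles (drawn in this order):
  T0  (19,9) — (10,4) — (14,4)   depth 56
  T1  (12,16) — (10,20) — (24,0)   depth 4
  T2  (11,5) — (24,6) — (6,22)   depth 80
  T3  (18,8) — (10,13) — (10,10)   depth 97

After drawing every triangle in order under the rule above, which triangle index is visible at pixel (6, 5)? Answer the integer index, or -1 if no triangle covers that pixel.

T0:
  2·area = 20
  edge (19, 9)→(10, 4): d=(-9,-5) top-left  bias=+0
  edge (10, 4)→(14, 4): d=(4,0) top-left  bias=+0
  edge (14, 4)→(19, 9): d=(5,5) right/bottom  bias=-1
    (5,0)@(11, 1): e=[32,-12,0] → ·  [on edge]
    (6,1)@(13, 3): e=[24,-4,0] → ·  [on edge]
    (6,2)@(13, 5): e=[6,4,10] → █
    (7,2)@(15, 5): e=[16,4,0] → ·  [on edge]
    (6,3)@(13, 7): e=[-12,12,20] → ·
    (8,3)@(17, 7): e=[8,12,0] → ·  [on edge]
    (9,4)@(19, 9): e=[0,20,0] → ·  [on edge]
    (10,5)@(21, 11): e=[-8,28,0] → ·  [on edge]
    (11,6)@(23, 13): e=[-16,36,0] → ·  [on edge]
  covered (1 px):
    · · · · · · · · · · · ·
    · · · · · · · · · · · ·
    · · · · · · █ · · · · ·
    · · · · · · · · · · · ·
    · · · · · · · · · · · ·
    · · · · · · · · · · · ·
    · · · · · · · · · · · ·
    · · · · · · · · · · · ·
    · · · · · · · · · · · ·
    · · · · · · · · · · · ·
    · · · · · · · · · · · ·
T1:
  2·area = 16  (B↔C swapped to make it positive)
  edge (12, 16)→(24, 0): d=(12,-16) top-left  bias=+0
  edge (24, 0)→(10, 20): d=(-14,20) right/bottom  bias=-1
  edge (10, 20)→(12, 16): d=(2,-4) top-left  bias=+0
    (9,3)@(19, 7): e=[4,2,10] → █
    (10,3)@(21, 7): e=[36,-38,18] → ·
    (9,4)@(19, 9): e=[28,-26,14] → ·
    (6,7)@(13, 15): e=[4,10,2] → █
    (7,7)@(15, 15): e=[36,-30,10] → ·
    (6,8)@(13, 17): e=[28,-18,6] → ·
  covered (2 px):
    · · · · · · · · · · · ·
    · · · · · · · · · · · ·
    · · · · · · · · · · · ·
    · · · · · · · · · █ · ·
    · · · · · · · · · · · ·
    · · · · · · · · · · · ·
    · · · · · · · · · · · ·
    · · · · · · █ · · · · ·
    · · · · · · · · · · · ·
    · · · · · · · · · · · ·
    · · · · · · · · · · · ·
T2:
  2·area = 226
  edge (11, 5)→(24, 6): d=(13,1) right/bottom  bias=-1
  edge (24, 6)→(6, 22): d=(-18,16) right/bottom  bias=-1
  edge (6, 22)→(11, 5): d=(5,-17) top-left  bias=+0
    (5,2)@(11, 5): e=[0,226,0] → ·  [on edge]
    (5,3)@(11, 7): e=[26,190,10] → █
    (6,3)@(13, 7): e=[24,158,44] → █
    (7,3)@(15, 7): e=[22,126,78] → █
    (8,3)@(17, 7): e=[20,94,112] → █
    (9,3)@(19, 7): e=[18,62,146] → █
    (10,3)@(21, 7): e=[16,30,180] → █
    (11,3)@(23, 7): e=[14,-2,214] → ·
    (5,4)@(11, 9): e=[52,154,20] → █
    (10,4)@(21, 9): e=[42,-6,190] → ·
    (5,5)@(11, 11): e=[78,118,30] → █
    (9,5)@(19, 11): e=[70,-10,166] → ·
  covered (27 px):
    · · · · · · · · · · · ·
    · · · · · · · · · · · ·
    · · · · · · · · · · · ·
    · · · · · █ █ █ █ █ █ ·
    · · · · · █ █ █ █ █ · ·
    · · · · · █ █ █ █ · · ·
    · · · · █ █ █ █ · · · ·
    · · · · █ █ █ · · · · ·
    · · · · █ █ · · · · · ·
    · · · █ █ · · · · · · ·
    · · · █ · · · · · · · ·
T3:
  2·area = 24
  edge (18, 8)→(10, 13): d=(-8,5) right/bottom  bias=-1
  edge (10, 13)→(10, 10): d=(0,-3) top-left  bias=+0
  edge (10, 10)→(18, 8): d=(8,-2) top-left  bias=+0
    (7,4)@(15, 9): e=[7,15,2] → █
    (8,4)@(17, 9): e=[-3,21,6] → ·
    (5,5)@(11, 11): e=[11,3,10] → █
    (6,5)@(13, 11): e=[1,9,14] → █
    (7,5)@(15, 11): e=[-9,15,18] → ·
    (5,6)@(11, 13): e=[-5,3,26] → ·
    (6,6)@(13, 13): e=[-15,9,30] → ·
  covered (3 px):
    · · · · · · · · · · · ·
    · · · · · · · · · · · ·
    · · · · · · · · · · · ·
    · · · · · · · · · · · ·
    · · · · · · · █ · · · ·
    · · · · · █ █ · · · · ·
    · · · · · · · · · · · ·
    · · · · · · · · · · · ·
    · · · · · · · · · · · ·
    · · · · · · · · · · · ·
    · · · · · · · · · · · ·

Z-buffer (winner per pixel, '.' = empty):
  . . . . . . . . . . . .
  . . . . . . . . . . . .
  . . . . . . 0 . . . . .
  . . . . . 2 2 2 2 1 2 .
  . . . . . 2 2 2 2 2 . .
  . . . . . 2 2 2 2 . . .
  . . . . 2 2 2 2 . . . .
  . . . . 2 2 1 . . . . .
  . . . . 2 2 . . . . . .
  . . . 2 2 . . . . . . .
  . . . 2 . . . . . . . .

Answer: 2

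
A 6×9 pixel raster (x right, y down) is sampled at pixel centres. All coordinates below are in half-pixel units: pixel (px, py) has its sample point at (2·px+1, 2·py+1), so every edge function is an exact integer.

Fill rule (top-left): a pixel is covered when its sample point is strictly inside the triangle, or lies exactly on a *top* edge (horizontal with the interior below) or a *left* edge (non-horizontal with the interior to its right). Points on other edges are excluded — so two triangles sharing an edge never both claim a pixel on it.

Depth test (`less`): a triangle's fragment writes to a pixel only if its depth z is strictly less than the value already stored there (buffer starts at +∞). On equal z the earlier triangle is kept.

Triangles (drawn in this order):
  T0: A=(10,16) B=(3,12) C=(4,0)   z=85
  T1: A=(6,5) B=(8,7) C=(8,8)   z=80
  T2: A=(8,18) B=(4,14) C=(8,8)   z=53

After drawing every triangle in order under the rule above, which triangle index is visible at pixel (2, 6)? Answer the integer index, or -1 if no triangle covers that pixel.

T0:
  2·area = 88
  edge (10, 16)→(3, 12): d=(-7,-4) top-left  bias=+0
  edge (3, 12)→(4, 0): d=(1,-12) top-left  bias=+0
  edge (4, 0)→(10, 16): d=(6,16) right/bottom  bias=-1
    (2,1)@(5, 3): e=[71,15,2] → █
    (3,1)@(7, 3): e=[79,39,-30] → ·
    (2,2)@(5, 5): e=[57,17,14] → █
    (3,2)@(7, 5): e=[65,41,-18] → ·
    (2,3)@(5, 7): e=[43,19,26] → █
    (3,3)@(7, 7): e=[51,43,-6] → ·
    (2,4)@(5, 9): e=[29,21,38] → █
    (3,4)@(7, 9): e=[37,45,6] → █
    (4,4)@(9, 9): e=[45,69,-26] → ·
    (2,5)@(5, 11): e=[15,23,50] → █
    (4,5)@(9, 11): e=[31,71,-14] → ·
    (2,6)@(5, 13): e=[1,25,62] → █
  covered (10 px):
    · · · · · ·
    · · █ · · ·
    · · █ · · ·
    · · █ · · ·
    · · █ █ · ·
    · · █ █ · ·
    · · █ █ · ·
    · · · · █ ·
    · · · · · ·
T1:
  2·area = 2
  edge (6, 5)→(8, 7): d=(2,2) right/bottom  bias=-1
  edge (8, 7)→(8, 8): d=(0,1) right/bottom  bias=-1
  edge (8, 8)→(6, 5): d=(-2,-3) top-left  bias=+0
  covered (0 px):
    · · · · · ·
    · · · · · ·
    · · · · · ·
    · · · · · ·
    · · · · · ·
    · · · · · ·
    · · · · · ·
    · · · · · ·
    · · · · · ·
T2:
  2·area = 40
  edge (8, 18)→(4, 14): d=(-4,-4) top-left  bias=+0
  edge (4, 14)→(8, 8): d=(4,-6) top-left  bias=+0
  edge (8, 8)→(8, 18): d=(0,10) right/bottom  bias=-1
    (0,5)@(1, 11): e=[0,-30,70] → ·  [on edge]
    (3,5)@(7, 11): e=[24,6,10] → █
    (4,5)@(9, 11): e=[32,18,-10] → ·
    (1,6)@(3, 13): e=[0,-10,50] → ·  [on edge]
    (2,6)@(5, 13): e=[8,2,30] → █
    (4,6)@(9, 13): e=[24,26,-10] → ·
    (2,7)@(5, 15): e=[0,10,30] → █  [on edge]
    (4,7)@(9, 15): e=[16,34,-10] → ·
    (2,8)@(5, 17): e=[-8,18,30] → ·
    (3,8)@(7, 17): e=[0,30,10] → █  [on edge]
    (4,8)@(9, 17): e=[8,42,-10] → ·
  covered (6 px):
    · · · · · ·
    · · · · · ·
    · · · · · ·
    · · · · · ·
    · · · · · ·
    · · · █ · ·
    · · █ █ · ·
    · · █ █ · ·
    · · · █ · ·

Z-buffer (winner per pixel, '.' = empty):
  . . . . . .
  . . 0 . . .
  . . 0 . . .
  . . 0 . . .
  . . 0 0 . .
  . . 0 2 . .
  . . 2 2 . .
  . . 2 2 0 .
  . . . 2 . .

Final: 2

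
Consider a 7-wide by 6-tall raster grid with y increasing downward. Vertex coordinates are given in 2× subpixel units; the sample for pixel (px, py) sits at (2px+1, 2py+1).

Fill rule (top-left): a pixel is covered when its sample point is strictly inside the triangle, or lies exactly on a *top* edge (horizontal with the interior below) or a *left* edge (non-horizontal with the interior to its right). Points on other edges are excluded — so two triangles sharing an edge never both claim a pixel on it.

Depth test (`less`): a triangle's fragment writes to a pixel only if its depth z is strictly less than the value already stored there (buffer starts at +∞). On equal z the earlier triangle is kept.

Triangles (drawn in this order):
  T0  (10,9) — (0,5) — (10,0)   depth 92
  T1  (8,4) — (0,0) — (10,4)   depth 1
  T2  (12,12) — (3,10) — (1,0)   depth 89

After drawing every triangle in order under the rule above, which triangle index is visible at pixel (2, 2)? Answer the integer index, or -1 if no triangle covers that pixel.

T0:
  2·area = 90
  edge (10, 9)→(0, 5): d=(-10,-4) top-left  bias=+0
  edge (0, 5)→(10, 0): d=(10,-5) top-left  bias=+0
  edge (10, 0)→(10, 9): d=(0,9) right/bottom  bias=-1
    (4,0)@(9, 1): e=[76,5,9] → X
    (5,0)@(11, 1): e=[84,15,-9] → .
    (2,1)@(5, 3): e=[40,5,45] → X
    (3,1)@(7, 3): e=[48,15,27] → X
    (5,1)@(11, 3): e=[64,35,-9] → .
    (0,2)@(1, 5): e=[4,5,81] → X
    (1,2)@(3, 5): e=[12,15,63] → X
    (5,2)@(11, 5): e=[44,55,-9] → .
    (0,3)@(1, 7): e=[-16,25,81] → .
    (1,3)@(3, 7): e=[-8,35,63] → .
    (2,3)@(5, 7): e=[0,45,45] → X  [on edge]
    (5,3)@(11, 7): e=[24,75,-9] → .
  covered (12 px):
    . . . . X . .
    . . X X X . .
    X X X X X . .
    . . X X X . .
    . . . . . . .
    . . . . . . .
T1:
  2·area = 8
  edge (8, 4)→(0, 0): d=(-8,-4) top-left  bias=+0
  edge (0, 0)→(10, 4): d=(10,4) right/bottom  bias=-1
  edge (10, 4)→(8, 4): d=(-2,0) right/bottom  bias=-1
    (3,1)@(7, 3): e=[4,2,2] → X
    (4,1)@(9, 3): e=[12,-6,2] → .
    (3,2)@(7, 5): e=[-12,22,-2] → .
  covered (1 px):
    . . . . . . .
    . . . X . . .
    . . . . . . .
    . . . . . . .
    . . . . . . .
    . . . . . . .
T2:
  2·area = 86
  edge (12, 12)→(3, 10): d=(-9,-2) top-left  bias=+0
  edge (3, 10)→(1, 0): d=(-2,-10) top-left  bias=+0
  edge (1, 0)→(12, 12): d=(11,12) right/bottom  bias=-1
    (1,1)@(3, 3): e=[63,14,9] → X
    (2,1)@(5, 3): e=[67,34,-15] → .
    (1,2)@(3, 5): e=[45,10,31] → X
    (2,2)@(5, 5): e=[49,30,7] → X
    (3,2)@(7, 5): e=[53,50,-17] → .
    (1,3)@(3, 7): e=[27,6,53] → X
    (3,3)@(7, 7): e=[35,46,5] → X
    (4,3)@(9, 7): e=[39,66,-19] → .
    (1,4)@(3, 9): e=[9,2,75] → X
    (4,4)@(9, 9): e=[21,62,3] → X
    (5,4)@(11, 9): e=[25,82,-21] → .
    (1,5)@(3, 11): e=[-9,-2,97] → .
  covered (12 px):
    . . . . . . .
    . X . . . . .
    . X X . . . .
    . X X X . . .
    . X X X X . .
    . . . . X X .

Z-buffer (winner per pixel, '.' = empty):
  . . . . 0 . .
  . 2 0 1 0 . .
  0 2 2 0 0 . .
  . 2 2 2 0 . .
  . 2 2 2 2 . .
  . . . . 2 2 .

Answer: 2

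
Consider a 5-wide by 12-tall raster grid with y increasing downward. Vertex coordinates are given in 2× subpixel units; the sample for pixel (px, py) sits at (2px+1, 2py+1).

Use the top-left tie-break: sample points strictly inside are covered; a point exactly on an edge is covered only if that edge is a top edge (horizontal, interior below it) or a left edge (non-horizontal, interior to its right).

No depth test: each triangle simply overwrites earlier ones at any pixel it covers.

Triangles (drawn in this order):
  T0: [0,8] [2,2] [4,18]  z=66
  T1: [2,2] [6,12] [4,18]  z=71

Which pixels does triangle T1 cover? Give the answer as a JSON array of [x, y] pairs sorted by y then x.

T0:
  2·area = 44
  edge (0, 8)→(2, 2): d=(2,-6) top-left  bias=+0
  edge (2, 2)→(4, 18): d=(2,16) right/bottom  bias=-1
  edge (4, 18)→(0, 8): d=(-4,-10) top-left  bias=+0
    (0,2)@(1, 5): e=[0,22,22] → X  [on edge]
    (1,2)@(3, 5): e=[12,-10,42] → .
    (0,3)@(1, 7): e=[4,26,14] → X
    (1,3)@(3, 7): e=[16,-6,34] → .
    (0,4)@(1, 9): e=[8,30,6] → X
    (1,4)@(3, 9): e=[20,-2,26] → .
    (0,5)@(1, 11): e=[12,34,-2] → .
    (1,5)@(3, 11): e=[24,2,18] → X
    (2,5)@(5, 11): e=[36,-30,38] → .
    (1,6)@(3, 13): e=[28,6,10] → X
    (2,6)@(5, 13): e=[40,-26,30] → .
    (1,7)@(3, 15): e=[32,10,2] → X
  covered (6 px):
    . . . . .
    . . . . .
    X . . . .
    X . . . .
    X . . . .
    . X . . .
    . X . . .
    . X . . .
    . . . . .
    . . . . .
    . . . . .
    . . . . .
T1:
  2·area = 44
  edge (2, 2)→(6, 12): d=(4,10) right/bottom  bias=-1
  edge (6, 12)→(4, 18): d=(-2,6) right/bottom  bias=-1
  edge (4, 18)→(2, 2): d=(-2,-16) top-left  bias=+0
    (4,1)@(9, 3): e=[-66,0,110] → .  [on edge]
    (1,2)@(3, 5): e=[2,32,10] → X
    (2,2)@(5, 5): e=[-18,20,42] → .
    (1,3)@(3, 7): e=[10,28,6] → X
    (2,3)@(5, 7): e=[-10,16,38] → .
    (1,4)@(3, 9): e=[18,24,2] → X
    (2,4)@(5, 9): e=[-2,12,34] → .
    (3,4)@(7, 9): e=[-22,0,66] → .  [on edge]
    (1,5)@(3, 11): e=[26,20,-2] → .
    (2,5)@(5, 11): e=[6,8,30] → X
    (3,5)@(7, 11): e=[-14,-4,62] → .
    (2,6)@(5, 13): e=[14,4,26] → X
    (2,7)@(5, 15): e=[22,0,22] → .  [on edge]
    (1,10)@(3, 21): e=[66,0,-22] → .  [on edge]
  covered (5 px):
    . . . . .
    . . . . .
    . X . . .
    . X . . .
    . X . . .
    . . X . .
    . . X . .
    . . . . .
    . . . . .
    . . . . .
    . . . . .
    . . . . .

Result: [[1,2],[1,3],[1,4],[2,5],[2,6]]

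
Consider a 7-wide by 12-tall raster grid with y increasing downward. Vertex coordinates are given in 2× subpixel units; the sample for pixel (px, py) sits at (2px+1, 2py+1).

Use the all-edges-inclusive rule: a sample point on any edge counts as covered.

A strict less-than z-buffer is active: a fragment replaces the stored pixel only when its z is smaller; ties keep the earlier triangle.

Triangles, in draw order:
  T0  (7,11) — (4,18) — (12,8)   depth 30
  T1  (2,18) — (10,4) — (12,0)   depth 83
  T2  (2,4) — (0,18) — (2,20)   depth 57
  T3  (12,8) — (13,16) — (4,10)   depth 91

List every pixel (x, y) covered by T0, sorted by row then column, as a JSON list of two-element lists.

T0:
  2·area = 26  (B↔C swapped to make it positive)
  edge (7, 11)→(12, 8): d=(5,-3) inclusive
  edge (12, 8)→(4, 18): d=(-8,10) inclusive
  edge (4, 18)→(7, 11): d=(3,-7) inclusive
    (5,4)@(11, 9): e=[2,2,22] → #
    (6,4)@(13, 9): e=[8,-18,36] → ·
    (3,5)@(7, 11): e=[0,26,0] → #  [on edge]
    (4,5)@(9, 11): e=[6,6,14] → #
    (5,5)@(11, 11): e=[12,-14,28] → ·
    (3,6)@(7, 13): e=[10,10,6] → #
    (4,6)@(9, 13): e=[16,-10,20] → ·
    (3,7)@(7, 15): e=[20,-6,12] → ·
  covered (4 px):
    · · · · · · ·
    · · · · · · ·
    · · · · · · ·
    · · · · · · ·
    · · · · · # ·
    · · · # # · ·
    · · · # · · ·
    · · · · · · ·
    · · · · · · ·
    · · · · · · ·
    · · · · · · ·
    · · · · · · ·
T1:
  2·area = 4  (B↔C swapped to make it positive)
  edge (2, 18)→(12, 0): d=(10,-18) inclusive
  edge (12, 0)→(10, 4): d=(-2,4) inclusive
  edge (10, 4)→(2, 18): d=(-8,14) inclusive
    (3,4)@(7, 9): e=[0,2,2] → #  [on edge]
    (4,4)@(9, 9): e=[36,-6,-26] → ·
    (3,5)@(7, 11): e=[20,-2,-14] → ·
  covered (1 px):
    · · · · · · ·
    · · · · · · ·
    · · · · · · ·
    · · · · · · ·
    · · · # · · ·
    · · · · · · ·
    · · · · · · ·
    · · · · · · ·
    · · · · · · ·
    · · · · · · ·
    · · · · · · ·
    · · · · · · ·
T2:
  2·area = 32  (B↔C swapped to make it positive)
  edge (2, 4)→(2, 20): d=(0,16) inclusive
  edge (2, 20)→(0, 18): d=(-2,-2) inclusive
  edge (0, 18)→(2, 4): d=(2,-14) inclusive
    (0,5)@(1, 11): e=[16,16,0] → #  [on edge]
    (1,5)@(3, 11): e=[-16,20,28] → ·
    (0,6)@(1, 13): e=[16,12,4] → #
    (1,6)@(3, 13): e=[-16,16,32] → ·
    (0,7)@(1, 15): e=[16,8,8] → #
    (1,7)@(3, 15): e=[-16,12,36] → ·
    (0,8)@(1, 17): e=[16,4,12] → #
    (1,8)@(3, 17): e=[-16,8,40] → ·
    (0,9)@(1, 19): e=[16,0,16] → #  [on edge]
    (1,9)@(3, 19): e=[-16,4,44] → ·
    (0,10)@(1, 21): e=[16,-4,20] → ·
    (1,10)@(3, 21): e=[-16,0,48] → ·  [on edge]
    (2,11)@(5, 23): e=[-48,0,80] → ·  [on edge]
  covered (5 px):
    · · · · · · ·
    · · · · · · ·
    · · · · · · ·
    · · · · · · ·
    · · · · · · ·
    # · · · · · ·
    # · · · · · ·
    # · · · · · ·
    # · · · · · ·
    # · · · · · ·
    · · · · · · ·
    · · · · · · ·
T3:
  2·area = 66
  edge (12, 8)→(13, 16): d=(1,8) inclusive
  edge (13, 16)→(4, 10): d=(-9,-6) inclusive
  edge (4, 10)→(12, 8): d=(8,-2) inclusive
    (4,4)@(9, 9): e=[25,39,2] → #
    (5,4)@(11, 9): e=[9,51,6] → #
    (6,4)@(13, 9): e=[-7,63,10] → ·
    (3,5)@(7, 11): e=[43,9,14] → #
    (6,5)@(13, 11): e=[-5,45,26] → ·
    (3,6)@(7, 13): e=[45,-9,30] → ·
    (4,6)@(9, 13): e=[29,3,34] → #
    (6,6)@(13, 13): e=[-3,27,42] → ·
    (4,7)@(9, 15): e=[31,-15,50] → ·
    (5,7)@(11, 15): e=[15,-3,54] → ·
  covered (7 px):
    · · · · · · ·
    · · · · · · ·
    · · · · · · ·
    · · · · · · ·
    · · · · # # ·
    · · · # # # ·
    · · · · # # ·
    · · · · · · ·
    · · · · · · ·
    · · · · · · ·
    · · · · · · ·
    · · · · · · ·

Answer: [[5,4],[3,5],[4,5],[3,6]]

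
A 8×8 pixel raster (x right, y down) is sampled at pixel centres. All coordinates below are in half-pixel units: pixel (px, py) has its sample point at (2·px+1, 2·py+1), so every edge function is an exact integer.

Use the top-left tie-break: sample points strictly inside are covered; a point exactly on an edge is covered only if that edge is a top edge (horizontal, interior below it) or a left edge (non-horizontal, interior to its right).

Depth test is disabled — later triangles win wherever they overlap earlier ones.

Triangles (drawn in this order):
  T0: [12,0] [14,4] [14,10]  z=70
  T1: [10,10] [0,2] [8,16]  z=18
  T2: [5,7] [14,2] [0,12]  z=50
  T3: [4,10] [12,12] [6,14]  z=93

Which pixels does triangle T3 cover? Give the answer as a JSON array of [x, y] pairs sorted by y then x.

T0:
  2·area = 12
  edge (12, 0)→(14, 4): d=(2,4) right/bottom  bias=-1
  edge (14, 4)→(14, 10): d=(0,6) right/bottom  bias=-1
  edge (14, 10)→(12, 0): d=(-2,-10) top-left  bias=+0
    (6,1)@(13, 3): e=[2,6,4] → █
    (7,1)@(15, 3): e=[-6,-6,24] → ·
    (6,2)@(13, 5): e=[6,6,0] → █  [on edge]
    (7,2)@(15, 5): e=[-2,-6,20] → ·
    (6,3)@(13, 7): e=[10,6,-4] → ·
    (7,7)@(15, 15): e=[18,-6,0] → ·  [on edge]
  covered (2 px):
    · · · · · · · ·
    · · · · · · █ ·
    · · · · · · █ ·
    · · · · · · · ·
    · · · · · · · ·
    · · · · · · · ·
    · · · · · · · ·
    · · · · · · · ·
T1:
  2·area = 76  (B↔C swapped to make it positive)
  edge (10, 10)→(8, 16): d=(-2,6) right/bottom  bias=-1
  edge (8, 16)→(0, 2): d=(-8,-14) top-left  bias=+0
  edge (0, 2)→(10, 10): d=(10,8) right/bottom  bias=-1
    (6,0)@(13, 1): e=[0,190,-114] → ·  [on edge]
    (0,1)@(1, 3): e=[68,6,2] → █
    (1,1)@(3, 3): e=[56,34,-14] → ·
    (0,2)@(1, 5): e=[64,-10,22] → ·
    (1,2)@(3, 5): e=[52,18,6] → █
    (2,2)@(5, 5): e=[40,46,-10] → ·
    (1,3)@(3, 7): e=[48,2,26] → █
    (2,3)@(5, 7): e=[36,30,10] → █
    (3,3)@(7, 7): e=[24,58,-6] → ·
    (5,3)@(11, 7): e=[0,114,-38] → ·  [on edge]
    (1,4)@(3, 9): e=[44,-14,46] → ·
    (2,4)@(5, 9): e=[32,14,30] → █
    (4,6)@(9, 13): e=[0,38,38] → ·  [on edge]
  covered (9 px):
    · · · · · · · ·
    █ · · · · · · ·
    · █ · · · · · ·
    · █ █ · · · · ·
    · · █ █ · · · ·
    · · · █ █ · · ·
    · · · █ · · · ·
    · · · · · · · ·
T2:
  2·area = 20
  edge (5, 7)→(14, 2): d=(9,-5) top-left  bias=+0
  edge (14, 2)→(0, 12): d=(-14,10) right/bottom  bias=-1
  edge (0, 12)→(5, 7): d=(5,-5) top-left  bias=+0
    (5,0)@(11, 1): e=[-24,44,0] → ·  [on edge]
    (4,1)@(9, 3): e=[-16,36,0] → ·  [on edge]
    (3,2)@(7, 5): e=[-8,28,0] → ·  [on edge]
    (4,2)@(9, 5): e=[2,8,10] → █
    (5,2)@(11, 5): e=[12,-12,20] → ·
    (2,3)@(5, 7): e=[0,20,0] → █  [on edge]
    (3,3)@(7, 7): e=[10,0,10] → ·  [on edge]
    (4,3)@(9, 7): e=[20,-20,20] → ·
    (1,4)@(3, 9): e=[8,12,0] → █  [on edge]
    (2,4)@(5, 9): e=[18,-8,10] → ·
    (0,5)@(1, 11): e=[16,4,0] → █  [on edge]
    (1,5)@(3, 11): e=[26,-16,10] → ·
  covered (4 px):
    · · · · · · · ·
    · · · · · · · ·
    · · · · █ · · ·
    · · █ · · · · ·
    · █ · · · · · ·
    █ · · · · · · ·
    · · · · · · · ·
    · · · · · · · ·
T3:
  2·area = 28
  edge (4, 10)→(12, 12): d=(8,2) right/bottom  bias=-1
  edge (12, 12)→(6, 14): d=(-6,2) right/bottom  bias=-1
  edge (6, 14)→(4, 10): d=(-2,-4) top-left  bias=+0
    (2,5)@(5, 11): e=[6,20,2] → █
    (3,5)@(7, 11): e=[2,16,10] → █
    (4,5)@(9, 11): e=[-2,12,18] → ·
    (7,5)@(15, 11): e=[-14,0,42] → ·  [on edge]
    (2,6)@(5, 13): e=[22,8,-2] → ·
    (3,6)@(7, 13): e=[18,4,6] → █
    (4,6)@(9, 13): e=[14,0,14] → ·  [on edge]
    (1,7)@(3, 15): e=[42,0,-14] → ·  [on edge]
    (3,7)@(7, 15): e=[34,-8,2] → ·
  covered (3 px):
    · · · · · · · ·
    · · · · · · · ·
    · · · · · · · ·
    · · · · · · · ·
    · · · · · · · ·
    · · █ █ · · · ·
    · · · █ · · · ·
    · · · · · · · ·

Answer: [[2,5],[3,5],[3,6]]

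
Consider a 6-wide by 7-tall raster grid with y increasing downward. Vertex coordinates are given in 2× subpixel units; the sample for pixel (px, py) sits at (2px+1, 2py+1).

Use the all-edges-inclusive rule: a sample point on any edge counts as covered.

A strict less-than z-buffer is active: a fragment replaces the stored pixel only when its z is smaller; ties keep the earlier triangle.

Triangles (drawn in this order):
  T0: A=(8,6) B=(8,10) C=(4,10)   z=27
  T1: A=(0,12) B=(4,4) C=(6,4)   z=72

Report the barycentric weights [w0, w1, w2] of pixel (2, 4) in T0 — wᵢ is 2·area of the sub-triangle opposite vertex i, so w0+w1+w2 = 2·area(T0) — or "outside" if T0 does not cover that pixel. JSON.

T0:
  2·area = 16
  edge (8, 6)→(8, 10): d=(0,4) inclusive
  edge (8, 10)→(4, 10): d=(-4,0) inclusive
  edge (4, 10)→(8, 6): d=(4,-4) inclusive
    (5,1)@(11, 3): e=[-12,28,0] → ·  [on edge]
    (4,2)@(9, 5): e=[-4,20,0] → ·  [on edge]
    (3,3)@(7, 7): e=[4,12,0] → █  [on edge]
    (4,3)@(9, 7): e=[-4,12,8] → ·
    (2,4)@(5, 9): e=[12,4,0] → █  [on edge]
    (4,4)@(9, 9): e=[-4,4,16] → ·
    (1,5)@(3, 11): e=[20,-4,0] → ·  [on edge]
    (2,5)@(5, 11): e=[12,-4,8] → ·
    (3,5)@(7, 11): e=[4,-4,16] → ·
    (0,6)@(1, 13): e=[28,-12,0] → ·  [on edge]
  covered (3 px):
    · · · · · ·
    · · · · · ·
    · · · · · ·
    · · · █ · ·
    · · █ █ · ·
    · · · · · ·
    · · · · · ·
T1:
  2·area = 16
  edge (0, 12)→(4, 4): d=(4,-8) inclusive
  edge (4, 4)→(6, 4): d=(2,0) inclusive
  edge (6, 4)→(0, 12): d=(-6,8) inclusive
    (2,2)@(5, 5): e=[12,2,2] → █
    (3,2)@(7, 5): e=[28,2,-14] → ·
    (1,3)@(3, 7): e=[4,6,6] → █
    (2,3)@(5, 7): e=[20,6,-10] → ·
    (1,4)@(3, 9): e=[12,10,-6] → ·
  covered (2 px):
    · · · · · ·
    · · · · · ·
    · · █ · · ·
    · █ · · · ·
    · · · · · ·
    · · · · · ·
    · · · · · ·

Answer: [4,0,12]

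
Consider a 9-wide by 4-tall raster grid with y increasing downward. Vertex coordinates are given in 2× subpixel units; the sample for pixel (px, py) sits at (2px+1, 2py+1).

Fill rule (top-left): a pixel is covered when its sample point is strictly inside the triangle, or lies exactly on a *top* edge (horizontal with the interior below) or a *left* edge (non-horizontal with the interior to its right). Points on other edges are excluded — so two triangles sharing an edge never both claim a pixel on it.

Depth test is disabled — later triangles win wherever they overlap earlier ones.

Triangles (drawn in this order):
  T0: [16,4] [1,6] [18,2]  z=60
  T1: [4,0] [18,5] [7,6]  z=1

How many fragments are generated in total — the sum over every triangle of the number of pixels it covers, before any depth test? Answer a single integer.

T0:
  2·area = 26
  edge (16, 4)→(1, 6): d=(-15,2) right/bottom  bias=-1
  edge (1, 6)→(18, 2): d=(17,-4) top-left  bias=+0
  edge (18, 2)→(16, 4): d=(-2,2) right/bottom  bias=-1
    (7,1)@(15, 3): e=[17,5,4] → X
    (8,1)@(17, 3): e=[13,13,0] → .  [on edge]
    (3,2)@(7, 5): e=[3,7,16] → X
    (4,2)@(9, 5): e=[-1,15,12] → .
    (7,2)@(15, 5): e=[-13,39,0] → .  [on edge]
    (3,3)@(7, 7): e=[-27,41,12] → .
    (6,3)@(13, 7): e=[-39,65,0] → .  [on edge]
  covered (2 px):
    . . . . . . . . .
    . . . . . . . X .
    . . . X . . . . .
    . . . . . . . . .
T1:
  2·area = 69
  edge (4, 0)→(18, 5): d=(14,5) right/bottom  bias=-1
  edge (18, 5)→(7, 6): d=(-11,1) right/bottom  bias=-1
  edge (7, 6)→(4, 0): d=(-3,-6) top-left  bias=+0
    (2,0)@(5, 1): e=[9,57,3] → X
    (3,0)@(7, 1): e=[-1,55,15] → .
    (2,1)@(5, 3): e=[37,35,-3] → .
    (3,1)@(7, 3): e=[27,33,9] → X
    (4,1)@(9, 3): e=[17,31,21] → X
    (5,1)@(11, 3): e=[7,29,33] → X
    (6,1)@(13, 3): e=[-3,27,45] → .
    (3,2)@(7, 5): e=[55,11,3] → X
    (6,2)@(13, 5): e=[25,5,39] → X
    (7,2)@(15, 5): e=[15,3,51] → X
    (8,2)@(17, 5): e=[5,1,63] → X
    (3,3)@(7, 7): e=[83,-11,-3] → .
  covered (10 px):
    . . X . . . . . .
    . . . X X X . . .
    . . . X X X X X X
    . . . . . . . . .

Final: 12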